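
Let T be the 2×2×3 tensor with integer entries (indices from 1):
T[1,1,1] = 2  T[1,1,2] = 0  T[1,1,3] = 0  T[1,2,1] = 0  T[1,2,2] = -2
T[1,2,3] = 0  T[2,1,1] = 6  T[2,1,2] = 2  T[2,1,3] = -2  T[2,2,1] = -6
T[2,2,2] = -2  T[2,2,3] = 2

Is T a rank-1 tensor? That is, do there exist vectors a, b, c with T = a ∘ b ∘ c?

No

The mode-3 unfolding of T (rows indexed by k, columns by (i,j) = (1,1), (1,2), (2,1), (2,2)) is [[2, 0, 6, -6], [0, -2, 2, -2], [0, 0, -2, 2]].
There the 3×3 minor on rows k ∈ {1, 2, 3}, columns (i,j) ∈ {(1,1), (1,2), (2,1)} is det [[2, 0, 6], [0, -2, 2], [0, 0, -2]] = 8 ≠ 0, so this unfolding has rank ≥ 3; CP rank is at least every unfolding rank, so rank(T) ≥ 3.
In particular rank(T) ≥ 3 > 1, so T is not rank-1.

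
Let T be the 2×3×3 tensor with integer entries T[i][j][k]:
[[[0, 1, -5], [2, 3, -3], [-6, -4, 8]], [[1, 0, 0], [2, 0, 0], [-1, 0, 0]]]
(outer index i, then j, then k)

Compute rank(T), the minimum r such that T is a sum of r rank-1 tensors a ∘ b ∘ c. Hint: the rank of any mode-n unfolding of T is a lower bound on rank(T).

3

Lower bound: in the mode-2 unfolding of T (rows indexed by j, columns by (i,k)) the 3×3 minor on rows j ∈ {0, 1, 2}, columns (i,k) ∈ {(0,0), (0,1), (0,2)} is det [[0, 1, -5], [2, 3, -3], [-6, -4, 8]] = -48 ≠ 0, so that unfolding has rank ≥ 3 and hence rank(T) ≥ 3 (CP rank is at least every unfolding rank, though it can be larger).
Upper bound: T is a sum of 3 rank-1 terms, T = [1, 0] ∘ [1, -1, 0] ∘ [-2, -1, -1] + [1, 0] ∘ [1, 1, -2] ∘ [4, 2, -4] + [2, -1] ∘ [1, 2, -1] ∘ [-1, 0, 0] (written with every a and b primitive with positive leading entry and the scale carried by c; CP decompositions are not unique, and this one is verified by expanding entrywise), so rank(T) ≤ 3.
These bounds meet, so rank(T) = 3.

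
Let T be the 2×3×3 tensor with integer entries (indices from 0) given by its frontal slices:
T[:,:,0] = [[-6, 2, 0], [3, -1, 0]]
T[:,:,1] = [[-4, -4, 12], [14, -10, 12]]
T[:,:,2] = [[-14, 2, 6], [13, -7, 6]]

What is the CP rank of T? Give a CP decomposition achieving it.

Lower bound: the mode-2 unfolding of T (rows indexed by j, columns by (i,k) = (0,0), (0,1), (0,2), (1,0), (1,1), (1,2)) is [[-6, -4, -14, 3, 14, 13], [2, -4, 2, -1, -10, -7], [0, 12, 6, 0, 12, 6]].
There the 2×2 minor on rows j ∈ {0, 1}, columns (i,k) ∈ {(0,0), (0,1)} is det [[-6, -4], [2, -4]] = 32 ≠ 0, so this unfolding has rank ≥ 2; CP rank is at least every unfolding rank, so rank(T) ≥ 2. (This is only a lower bound: in general the CP rank may exceed every unfolding rank, so we still need to exhibit 2 rank-1 terms summing to T.)
Upper bound — finding two terms. Write S_k = T[:,:,k] for the frontal slices: S₀ = [[-6, 2, 0], [3, -1, 0]], S₁ = [[-4, -4, 12], [14, -10, 12]], S₂ = [[-14, 2, 6], [13, -7, 6]].
If T = a₁ ⊗ b₁ ⊗ c₁ + a₂ ⊗ b₂ ⊗ c₂ then each S_k = c₁[k]·a₁b₁ᵀ + c₂[k]·a₂b₂ᵀ. S₀ and S₁ are linearly independent, so a₁b₁ᵀ and a₂b₂ᵀ must span the same plane of matrices: they are the rank-1 matrices of the form x·S₀ + y·S₁.
The 2×2 minor of x·S₀ + y·S₁ on rows {0,1}, columns {0,1} is 48·xy + 96·y² = 48·(x + 2·y)(y), vanishing at (x:y) = (2:-1) and (1:0).
M₁ = 2·S₀ − S₁ = [[-8, 8, -12], [-8, 8, -12]] = (-4)·[1, 1][2, -2, 3]ᵀ and M₂ = S₀ = [[-6, 2, 0], [3, -1, 0]] = −[2, -1][3, -1, 0]ᵀ, so take a₁ = [1, 1], b₁ = [2, -2, 3], a₂ = [2, -1], b₂ = [3, -1, 0].
Each slice is an integer combination of E₁ = a₁b₁ᵀ and E₂ = a₂b₂ᵀ: S₀ = −E₂, S₁ = 4·E₁ − 2·E₂, S₂ = 2·E₁ − 3·E₂; reading off coefficients, c₁ = [0, 4, 2] and c₂ = [-1, -2, -3].
Hence T = [1, 1] ⊗ [2, -2, 3] ⊗ [0, 4, 2] + [2, -1] ⊗ [3, -1, 0] ⊗ [-1, -2, -3], so rank(T) ≤ 2.
These bounds meet, so rank(T) = 2.

rank(T) = 2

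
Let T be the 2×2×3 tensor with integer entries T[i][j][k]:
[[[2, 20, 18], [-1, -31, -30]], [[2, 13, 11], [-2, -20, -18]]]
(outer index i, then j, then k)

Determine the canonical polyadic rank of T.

Lower bound: the mode-2 unfolding of T (rows indexed by j, columns by (i,k) = (0,0), (0,1), (0,2), (1,0), (1,1), (1,2)) is [[2, 20, 18, 2, 13, 11], [-1, -31, -30, -2, -20, -18]].
There the 2×2 minor on rows j ∈ {0, 1}, columns (i,k) ∈ {(0,0), (0,1)} is det [[2, 20], [-1, -31]] = -42 ≠ 0, so this unfolding has rank ≥ 2; CP rank is at least every unfolding rank, so rank(T) ≥ 2. (Flattening ranks never certify an upper bound on CP rank; for that we must actually write T with 2 rank-1 terms.)
Upper bound — finding two terms. Write S_k = T[:,:,k] for the frontal slices: S₀ = [[2, -1], [2, -2]], S₁ = [[20, -31], [13, -20]], S₂ = [[18, -30], [11, -18]].
If T = a₁ ⊗ b₁ ⊗ c₁ + a₂ ⊗ b₂ ⊗ c₂ then each S_k = c₁[k]·a₁b₁ᵀ + c₂[k]·a₂b₂ᵀ. S₀ and S₁ are linearly independent, so a₁b₁ᵀ and a₂b₂ᵀ must span the same plane of matrices: they are the rank-1 matrices of the form x·S₀ + y·S₁.
det(x·S₀ + y·S₁) is −2·x² − 5·xy + 3·y² = −(x + 3·y)(2·x − y), vanishing at (x:y) = (3:-1) and (1:2).
M₁ = 3·S₀ − S₁ = [[-14, 28], [-7, 14]] = (-7)·[2, 1][1, -2]ᵀ and M₂ = S₀ + 2·S₁ = [[42, -63], [28, -42]] = 7·[3, 2][2, -3]ᵀ, so take a₁ = [2, 1], b₁ = [1, -2], a₂ = [3, 2], b₂ = [2, -3].
Each slice is an integer combination of E₁ = a₁b₁ᵀ and E₂ = a₂b₂ᵀ: S₀ = −2·E₁ + E₂, S₁ = E₁ + 3·E₂, S₂ = 3·E₁ + 2·E₂; reading off coefficients, c₁ = [-2, 1, 3] and c₂ = [1, 3, 2].
Hence T = [2, 1] ⊗ [1, -2] ⊗ [-2, 1, 3] + [3, 2] ⊗ [2, -3] ⊗ [1, 3, 2], so rank(T) ≤ 2.
These bounds meet, so rank(T) = 2.

2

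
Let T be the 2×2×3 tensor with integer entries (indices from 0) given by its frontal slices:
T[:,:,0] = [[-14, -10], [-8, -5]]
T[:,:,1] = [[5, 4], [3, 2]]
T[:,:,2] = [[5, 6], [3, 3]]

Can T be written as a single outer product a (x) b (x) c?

No

The mode-3 unfolding of T (rows indexed by k, columns by (i,j) = (0,0), (0,1), (1,0), (1,1)) is [[-14, -10, -8, -5], [5, 4, 3, 2], [5, 6, 3, 3]].
There the 3×3 minor on rows k ∈ {0, 1, 2}, columns (i,j) ∈ {(0,0), (0,1), (1,0)} is det [[-14, -10, -8], [5, 4, 3], [5, 6, 3]] = 4 ≠ 0, so this unfolding has rank ≥ 3; CP rank is at least every unfolding rank, so rank(T) ≥ 3.
In particular rank(T) ≥ 3 > 1, so T is not rank-1.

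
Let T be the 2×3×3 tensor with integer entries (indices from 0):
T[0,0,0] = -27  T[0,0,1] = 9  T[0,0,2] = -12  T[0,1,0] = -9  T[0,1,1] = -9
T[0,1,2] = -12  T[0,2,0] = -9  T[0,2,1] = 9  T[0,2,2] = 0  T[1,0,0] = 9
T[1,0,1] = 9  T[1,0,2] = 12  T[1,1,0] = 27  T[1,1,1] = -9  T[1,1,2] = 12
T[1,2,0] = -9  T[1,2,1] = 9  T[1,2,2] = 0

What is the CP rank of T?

Lower bound: the mode-1 unfolding of T (rows indexed by i, columns by (j,k) = (0,0), (0,1), (0,2), (1,0), (1,1), (1,2), (2,0), (2,1), (2,2)) is [[-27, 9, -12, -9, -9, -12, -9, 9, 0], [9, 9, 12, 27, -9, 12, -9, 9, 0]].
There the 2×2 minor on rows i ∈ {0, 1}, columns (j,k) ∈ {(0,0), (0,1)} is det [[-27, 9], [9, 9]] = -324 ≠ 0, so this unfolding has rank ≥ 2; CP rank is at least every unfolding rank, so rank(T) ≥ 2. (This is only a lower bound: in general the CP rank may exceed every unfolding rank, so we still need to exhibit 2 rank-1 terms summing to T.)
Upper bound — finding two terms. Write S_k = T[:,:,k] for the frontal slices: S₀ = [[-27, -9, -9], [9, 27, -9]], S₁ = [[9, -9, 9], [9, -9, 9]], S₂ = [[-12, -12, 0], [12, 12, 0]].
If T = a₁ ⊗ b₁ ⊗ c₁ + a₂ ⊗ b₂ ⊗ c₂ then each S_k = c₁[k]·a₁b₁ᵀ + c₂[k]·a₂b₂ᵀ. S₀ and S₁ are linearly independent, so a₁b₁ᵀ and a₂b₂ᵀ must span the same plane of matrices: they are the rank-1 matrices of the form x·S₀ + y·S₁.
The 2×2 minor of x·S₀ + y·S₁ on rows {0,1}, columns {0,1} is −648·x² + 648·xy = (-648)·(x − y)(x), vanishing at (x:y) = (1:1) and (0:1).
M₁ = S₀ + S₁ = [[-18, -18, 0], [18, 18, 0]] = (-18)·[1, -1][1, 1, 0]ᵀ and M₂ = S₁ = [[9, -9, 9], [9, -9, 9]] = 9·[1, 1][1, -1, 1]ᵀ, so take a₁ = [1, -1], b₁ = [1, 1, 0], a₂ = [1, 1], b₂ = [1, -1, 1].
Each slice is an integer combination of E₁ = a₁b₁ᵀ and E₂ = a₂b₂ᵀ: S₀ = −18·E₁ − 9·E₂, S₁ = 9·E₂, S₂ = −12·E₁; reading off coefficients, c₁ = [-18, 0, -12] and c₂ = [-9, 9, 0].
Hence T = [1, -1] ⊗ [1, 1, 0] ⊗ [-18, 0, -12] + [1, 1] ⊗ [1, -1, 1] ⊗ [-9, 9, 0], so rank(T) ≤ 2.
These bounds meet, so rank(T) = 2.

2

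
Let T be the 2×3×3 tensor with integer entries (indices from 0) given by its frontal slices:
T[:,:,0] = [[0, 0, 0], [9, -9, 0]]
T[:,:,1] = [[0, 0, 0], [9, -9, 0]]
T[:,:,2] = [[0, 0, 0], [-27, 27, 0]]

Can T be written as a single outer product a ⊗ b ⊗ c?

Yes

If T = a ⊗ b ⊗ c then every fibre of T is a multiple of the corresponding factor, so read the factors off the fibres through the nonzero entry T[1,0,0] = 9.
The mode-1 fibre T[:,0,0] = [0, 9] gives a = [0, 1] (primitive direction); the mode-2 fibre T[1,:,0] = [9, -9, 0] gives b = [1, -1, 0]; then c[k] = T[1,0,k] / (a[1]·b[0]) = [9, 9, -27] / 1 = [9, 9, -27].
Expanding [0, 1] ⊗ [1, -1, 0] ⊗ [9, 9, -27] reproduces all 18 entries of T, so T = [0, 1] ⊗ [1, -1, 0] ⊗ [9, 9, -27] and rank(T) ≤ 1.
Equivalently every frontal slice T[:,:,k] is c[k] times the rank-1 matrix [0, 1] ⊗ [1, -1, 0]. So T has rank 1 (it is nonzero).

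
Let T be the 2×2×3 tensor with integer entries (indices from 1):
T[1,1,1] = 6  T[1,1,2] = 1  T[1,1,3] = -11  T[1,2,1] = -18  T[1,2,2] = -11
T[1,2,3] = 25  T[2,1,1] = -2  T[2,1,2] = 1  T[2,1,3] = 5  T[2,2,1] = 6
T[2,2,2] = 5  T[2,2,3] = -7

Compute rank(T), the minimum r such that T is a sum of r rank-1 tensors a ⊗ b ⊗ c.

2

Lower bound: the mode-1 unfolding of T (rows indexed by i, columns by (j,k) = (1,1), (1,2), (1,3), (2,1), (2,2), (2,3)) is [[6, 1, -11, -18, -11, 25], [-2, 1, 5, 6, 5, -7]].
There the 2×2 minor on rows i ∈ {1, 2}, columns (j,k) ∈ {(1,1), (1,2)} is det [[6, 1], [-2, 1]] = 8 ≠ 0, so this unfolding has rank ≥ 2; CP rank is at least every unfolding rank, so rank(T) ≥ 2. (Unfolding ranks only ever bound the CP rank from below — rank(T) can be strictly larger than all of them — so the matching upper bound has to come from an explicit 2-term decomposition.)
Upper bound — finding two terms. Write S_k = T[:,:,k] for the frontal slices: S₁ = [[6, -18], [-2, 6]], S₂ = [[1, -11], [1, 5]], S₃ = [[-11, 25], [5, -7]].
If T = a₁ ⊗ b₁ ⊗ c₁ + a₂ ⊗ b₂ ⊗ c₂ then each S_k = c₁[k]·a₁b₁ᵀ + c₂[k]·a₂b₂ᵀ. S₁ and S₂ are linearly independent, so a₁b₁ᵀ and a₂b₂ᵀ must span the same plane of matrices: they are the rank-1 matrices of the form x·S₁ + y·S₂.
det(x·S₁ + y·S₂) is 32·xy + 16·y² = 16·(y)(2·x + y), vanishing at (x:y) = (1:0) and (1:-2).
M₁ = S₁ = [[6, -18], [-2, 6]] = 2·[3, -1][1, -3]ᵀ and M₂ = S₁ − 2·S₂ = [[4, 4], [-4, -4]] = 4·[1, -1][1, 1]ᵀ, so take a₁ = [3, -1], b₁ = [1, -3], a₂ = [1, -1], b₂ = [1, 1].
Each slice is an integer combination of E₁ = a₁b₁ᵀ and E₂ = a₂b₂ᵀ: S₁ = 2·E₁, S₂ = E₁ − 2·E₂, S₃ = −3·E₁ − 2·E₂; reading off coefficients, c₁ = [2, 1, -3] and c₂ = [0, -2, -2].
Hence T = [3, -1] ⊗ [1, -3] ⊗ [2, 1, -3] + [1, -1] ⊗ [1, 1] ⊗ [0, -2, -2], so rank(T) ≤ 2.
These bounds meet, so rank(T) = 2.
Check entry T[1,1,1] = 6: (3)·(1)·(2) + (1)·(1)·(0) = 6.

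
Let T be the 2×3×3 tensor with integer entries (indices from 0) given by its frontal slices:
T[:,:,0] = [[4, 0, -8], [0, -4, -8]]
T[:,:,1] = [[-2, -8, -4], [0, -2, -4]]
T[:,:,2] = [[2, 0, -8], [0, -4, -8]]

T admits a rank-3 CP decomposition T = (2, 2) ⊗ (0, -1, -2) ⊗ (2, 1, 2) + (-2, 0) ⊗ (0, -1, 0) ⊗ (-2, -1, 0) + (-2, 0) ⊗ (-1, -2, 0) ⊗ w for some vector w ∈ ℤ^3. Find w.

Subtract the known terms from T to get the rank-1 residual R = (-2, 0) ⊗ (-1, -2, 0) ⊗ w, so R[i,j,k] = a[i]·b[j]·w[k]. Pick indices with nonzero a[0]·b[0] = (-2)·(-1) = 2. Only the fibre through (0,0,·) is needed: R[0,0,:] = T[0,0,:] − Σₗ aₗ[0]bₗ[0]cₗ = [4, -2, 2] − (2)·(0)·(2, 1, 2) − (-2)·(0)·(-2, -1, 0) = [4, -2, 2]. Then w[k] = R[0,0,k] / 2 for each k, giving w = [4, -2, 2] / 2 = (2, -1, 1).

w = (2, -1, 1)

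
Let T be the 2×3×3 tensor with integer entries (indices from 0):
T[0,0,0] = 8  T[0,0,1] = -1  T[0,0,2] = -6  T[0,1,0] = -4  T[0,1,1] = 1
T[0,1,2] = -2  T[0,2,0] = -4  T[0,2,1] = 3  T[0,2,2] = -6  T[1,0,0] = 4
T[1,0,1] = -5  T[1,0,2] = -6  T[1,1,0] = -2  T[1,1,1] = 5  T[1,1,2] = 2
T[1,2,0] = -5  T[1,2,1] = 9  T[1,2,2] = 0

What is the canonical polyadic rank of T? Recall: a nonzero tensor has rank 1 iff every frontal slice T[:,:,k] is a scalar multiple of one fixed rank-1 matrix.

Lower bound: the mode-3 unfolding of T (rows indexed by k, columns by (i,j) = (0,0), (0,1), (0,2), (1,0), (1,1), (1,2)) is [[8, -4, -4, 4, -2, -5], [-1, 1, 3, -5, 5, 9], [-6, -2, -6, -6, 2, 0]].
There the 3×3 minor on rows k ∈ {0, 1, 2}, columns (i,j) ∈ {(0,0), (0,1), (0,2)} is det [[8, -4, -4], [-1, 1, 3], [-6, -2, -6]] = 64 ≠ 0, so this unfolding has rank ≥ 3; CP rank is at least every unfolding rank, so rank(T) ≥ 3. (Unfolding ranks only ever bound the CP rank from below — rank(T) can be strictly larger than all of them — so the matching upper bound has to come from an explicit 3-term decomposition.)
Upper bound: T is a sum of 3 rank-1 terms, T = [1, -1] (x) [1, -1, -1] (x) [2, 1, 2] + [1, 2] (x) [1, -1, -2] (x) [2, -2, 0] + [2, 1] (x) [2, 0, 1] (x) [1, 0, -2] (written with every a and b primitive with positive leading entry and the scale carried by c; CP decompositions are not unique, and this one is verified by expanding entrywise), so rank(T) ≤ 3.
These bounds meet, so rank(T) = 3.
Check entry T[0,1,2] = -2: (1)·(-1)·(2) + (1)·(-1)·(0) + (2)·(0)·(-2) = -2.

3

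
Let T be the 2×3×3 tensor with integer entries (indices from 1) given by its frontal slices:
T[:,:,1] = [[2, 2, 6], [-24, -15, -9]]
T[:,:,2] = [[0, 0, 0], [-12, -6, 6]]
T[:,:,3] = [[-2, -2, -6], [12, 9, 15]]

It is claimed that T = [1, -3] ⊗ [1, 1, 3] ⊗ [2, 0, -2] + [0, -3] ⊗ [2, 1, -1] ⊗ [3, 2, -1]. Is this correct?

Yes

Reconstruct entrywise from the claimed factors. For example, T[1,2,1] = 2 and Σₗ aₗ[1]bₗ[2]cₗ[1] = (1)·(1)·(2) + (0)·(1)·(3) = 2; checking all 18 entries, every one matches. The claim holds.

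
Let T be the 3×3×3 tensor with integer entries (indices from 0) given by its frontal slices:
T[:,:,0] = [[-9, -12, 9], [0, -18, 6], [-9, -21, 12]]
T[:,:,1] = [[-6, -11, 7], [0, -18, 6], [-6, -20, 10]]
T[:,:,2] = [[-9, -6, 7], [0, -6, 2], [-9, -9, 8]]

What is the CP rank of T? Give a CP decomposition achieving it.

Lower bound: the mode-1 unfolding of T (rows indexed by i, columns by (j,k) = (0,0), (0,1), (0,2), (1,0), (1,1), (1,2), (2,0), (2,1), (2,2)) is [[-9, -6, -9, -12, -11, -6, 9, 7, 7], [0, 0, 0, -18, -18, -6, 6, 6, 2], [-9, -6, -9, -21, -20, -9, 12, 10, 8]].
There the 2×2 minor on rows i ∈ {0, 1}, columns (j,k) ∈ {(0,0), (1,0)} is det [[-9, -12], [0, -18]] = 162 ≠ 0, so this unfolding has rank ≥ 2; CP rank is at least every unfolding rank, so rank(T) ≥ 2. (This is only a lower bound: in general the CP rank may exceed every unfolding rank, so we still need to exhibit 2 rank-1 terms summing to T.)
Upper bound — finding two terms. Write S_k = T[:,:,k] for the frontal slices: S₀ = [[-9, -12, 9], [0, -18, 6], [-9, -21, 12]], S₁ = [[-6, -11, 7], [0, -18, 6], [-6, -20, 10]], S₂ = [[-9, -6, 7], [0, -6, 2], [-9, -9, 8]].
If T = a₁ ⊗ b₁ ⊗ c₁ + a₂ ⊗ b₂ ⊗ c₂ then each S_k = c₁[k]·a₁b₁ᵀ + c₂[k]·a₂b₂ᵀ. S₀ and S₁ are linearly independent, so a₁b₁ᵀ and a₂b₂ᵀ must span the same plane of matrices: they are the rank-1 matrices of the form x·S₀ + y·S₁.
The 2×2 minor of x·S₀ + y·S₁ on rows {0,1}, columns {0,1} is 162·x² + 270·xy + 108·y² = 54·(3·x + 2·y)(x + y), vanishing at (x:y) = (2:-3) and (1:-1).
M₁ = 2·S₀ − 3·S₁ = [[0, 9, -3], [0, 18, -6], [0, 18, -6]] = 3·[1, 2, 2][0, 3, -1]ᵀ and M₂ = S₀ − S₁ = [[-3, -1, 2], [0, 0, 0], [-3, -1, 2]] = −[1, 0, 1][3, 1, -2]ᵀ, so take a₁ = [1, 2, 2], b₁ = [0, 3, -1], a₂ = [1, 0, 1], b₂ = [3, 1, -2].
Each slice is an integer combination of E₁ = a₁b₁ᵀ and E₂ = a₂b₂ᵀ: S₀ = −3·E₁ − 3·E₂, S₁ = −3·E₁ − 2·E₂, S₂ = −E₁ − 3·E₂; reading off coefficients, c₁ = [-3, -3, -1] and c₂ = [-3, -2, -3].
Hence T = [1, 2, 2] ⊗ [0, 3, -1] ⊗ [-3, -3, -1] + [1, 0, 1] ⊗ [3, 1, -2] ⊗ [-3, -2, -3], so rank(T) ≤ 2.
These bounds meet, so rank(T) = 2.
Check entry T[0,2,0] = 9: (1)·(-1)·(-3) + (1)·(-2)·(-3) = 9.

rank(T) = 2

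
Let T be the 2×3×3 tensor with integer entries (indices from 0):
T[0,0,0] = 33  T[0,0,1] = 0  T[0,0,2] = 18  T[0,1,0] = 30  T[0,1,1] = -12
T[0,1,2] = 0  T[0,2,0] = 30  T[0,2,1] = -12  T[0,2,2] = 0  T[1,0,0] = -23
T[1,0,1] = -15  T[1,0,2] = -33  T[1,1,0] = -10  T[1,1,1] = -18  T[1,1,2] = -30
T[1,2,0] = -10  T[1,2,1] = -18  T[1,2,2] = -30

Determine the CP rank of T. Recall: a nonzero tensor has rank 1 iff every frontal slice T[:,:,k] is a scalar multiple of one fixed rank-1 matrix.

2

Lower bound: the mode-2 unfolding of T (rows indexed by j, columns by (i,k) = (0,0), (0,1), (0,2), (1,0), (1,1), (1,2)) is [[33, 0, 18, -23, -15, -33], [30, -12, 0, -10, -18, -30], [30, -12, 0, -10, -18, -30]].
There the 2×2 minor on rows j ∈ {0, 1}, columns (i,k) ∈ {(0,0), (0,1)} is det [[33, 0], [30, -12]] = -396 ≠ 0, so this unfolding has rank ≥ 2; CP rank is at least every unfolding rank, so rank(T) ≥ 2. (Unfolding ranks only ever bound the CP rank from below — rank(T) can be strictly larger than all of them — so the matching upper bound has to come from an explicit 2-term decomposition.)
Upper bound — finding two terms. Write S_k = T[:,:,k] for the frontal slices: S₀ = [[33, 30, 30], [-23, -10, -10]], S₁ = [[0, -12, -12], [-15, -18, -18]], S₂ = [[18, 0, 0], [-33, -30, -30]].
If T = a₁ ⊗ b₁ ⊗ c₁ + a₂ ⊗ b₂ ⊗ c₂ then each S_k = c₁[k]·a₁b₁ᵀ + c₂[k]·a₂b₂ᵀ. S₀ and S₁ are linearly independent, so a₁b₁ᵀ and a₂b₂ᵀ must span the same plane of matrices: they are the rank-1 matrices of the form x·S₀ + y·S₁.
The 2×2 minor of x·S₀ + y·S₁ on rows {0,1}, columns {0,1} is 360·x² − 420·xy − 180·y² = 60·(2·x − 3·y)(3·x + y), vanishing at (x:y) = (3:2) and (1:-3).
M₁ = 3·S₀ + 2·S₁ = [[99, 66, 66], [-99, -66, -66]] = 33·(1, -1)(3, 2, 2)ᵀ and M₂ = S₀ − 3·S₁ = [[33, 66, 66], [22, 44, 44]] = 11·(3, 2)(1, 2, 2)ᵀ, so take a₁ = (1, -1), b₁ = (3, 2, 2), a₂ = (3, 2), b₂ = (1, 2, 2).
Each slice is an integer combination of E₁ = a₁b₁ᵀ and E₂ = a₂b₂ᵀ: S₀ = 9·E₁ + 2·E₂, S₁ = 3·E₁ − 3·E₂, S₂ = 9·E₁ − 3·E₂; reading off coefficients, c₁ = (9, 3, 9) and c₂ = (2, -3, -3).
Hence T = (1, -1) ⊗ (3, 2, 2) ⊗ (9, 3, 9) + (3, 2) ⊗ (1, 2, 2) ⊗ (2, -3, -3), so rank(T) ≤ 2.
These bounds meet, so rank(T) = 2.
Check entry T[1,2,1] = -18: (-1)·(2)·(3) + (2)·(2)·(-3) = -18.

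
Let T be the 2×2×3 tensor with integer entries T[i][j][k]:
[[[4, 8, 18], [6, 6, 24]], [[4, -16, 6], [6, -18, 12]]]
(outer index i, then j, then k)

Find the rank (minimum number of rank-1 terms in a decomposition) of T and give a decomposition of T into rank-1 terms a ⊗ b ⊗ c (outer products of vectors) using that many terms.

Lower bound: the mode-3 unfolding of T (rows indexed by k, columns by (i,j) = (0,0), (0,1), (1,0), (1,1)) is [[4, 6, 4, 6], [8, 6, -16, -18], [18, 24, 6, 12]].
There the 2×2 minor on rows k ∈ {0, 1}, columns (i,j) ∈ {(0,0), (0,1)} is det [[4, 6], [8, 6]] = -24 ≠ 0, so this unfolding has rank ≥ 2; CP rank is at least every unfolding rank, so rank(T) ≥ 2. (Flattening ranks never certify an upper bound on CP rank; for that we must actually write T with 2 rank-1 terms.)
Upper bound — finding two terms. Write S_k = T[:,:,k] for the frontal slices: S₀ = [[4, 6], [4, 6]], S₁ = [[8, 6], [-16, -18]], S₂ = [[18, 24], [6, 12]].
If T = a₁ ⊗ b₁ ⊗ c₁ + a₂ ⊗ b₂ ⊗ c₂ then each S_k = c₁[k]·a₁b₁ᵀ + c₂[k]·a₂b₂ᵀ. S₀ and S₁ are linearly independent, so a₁b₁ᵀ and a₂b₂ᵀ must span the same plane of matrices: they are the rank-1 matrices of the form x·S₀ + y·S₁.
det(x·S₀ + y·S₁) is 48·xy − 48·y² = 48·(x − y)(y), vanishing at (x:y) = (1:1) and (1:0).
M₁ = S₀ + S₁ = [[12, 12], [-12, -12]] = 12·[1, -1][1, 1]ᵀ and M₂ = S₀ = [[4, 6], [4, 6]] = 2·[1, 1][2, 3]ᵀ, so take a₁ = [1, -1], b₁ = [1, 1], a₂ = [1, 1], b₂ = [2, 3].
Each slice is an integer combination of E₁ = a₁b₁ᵀ and E₂ = a₂b₂ᵀ: S₀ = 2·E₂, S₁ = 12·E₁ − 2·E₂, S₂ = 6·E₁ + 6·E₂; reading off coefficients, c₁ = [0, 12, 6] and c₂ = [2, -2, 6].
Hence T = [1, -1] ⊗ [1, 1] ⊗ [0, 12, 6] + [1, 1] ⊗ [2, 3] ⊗ [2, -2, 6], so rank(T) ≤ 2.
These bounds meet, so rank(T) = 2.

rank(T) = 2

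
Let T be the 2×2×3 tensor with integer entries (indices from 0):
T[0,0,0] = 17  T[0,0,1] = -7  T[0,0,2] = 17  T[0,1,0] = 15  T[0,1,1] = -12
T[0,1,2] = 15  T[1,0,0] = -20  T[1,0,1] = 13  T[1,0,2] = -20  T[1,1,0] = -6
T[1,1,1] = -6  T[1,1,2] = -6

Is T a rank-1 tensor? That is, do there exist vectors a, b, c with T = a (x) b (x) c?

The mode-2 unfolding of T (rows indexed by j, columns by (i,k) = (0,0), (0,1), (0,2), (1,0), (1,1), (1,2)) is [[17, -7, 17, -20, 13, -20], [15, -12, 15, -6, -6, -6]].
There the 2×2 minor on rows j ∈ {0, 1}, columns (i,k) ∈ {(0,0), (0,1)} is det [[17, -7], [15, -12]] = -99 ≠ 0, so this unfolding has rank ≥ 2; CP rank is at least every unfolding rank, so rank(T) ≥ 2.
In particular rank(T) ≥ 2 > 1, so T is not rank-1.

No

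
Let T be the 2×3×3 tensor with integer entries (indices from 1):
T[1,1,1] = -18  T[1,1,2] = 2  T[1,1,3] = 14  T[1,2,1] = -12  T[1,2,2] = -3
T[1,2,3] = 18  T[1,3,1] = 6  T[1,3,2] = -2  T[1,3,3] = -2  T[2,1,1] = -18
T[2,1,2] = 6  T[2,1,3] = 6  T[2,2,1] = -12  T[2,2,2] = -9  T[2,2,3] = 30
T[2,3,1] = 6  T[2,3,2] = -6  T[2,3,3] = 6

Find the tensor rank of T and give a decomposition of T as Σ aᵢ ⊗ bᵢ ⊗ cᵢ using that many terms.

Lower bound: the mode-3 unfolding of T (rows indexed by k, columns by (i,j) = (1,1), (1,2), (1,3), (2,1), (2,2), (2,3)) is [[-18, -12, 6, -18, -12, 6], [2, -3, -2, 6, -9, -6], [14, 18, -2, 6, 30, 6]].
There the 2×2 minor on rows k ∈ {1, 2}, columns (i,j) ∈ {(1,1), (1,2)} is det [[-18, -12], [2, -3]] = 78 ≠ 0, so this unfolding has rank ≥ 2; CP rank is at least every unfolding rank, so rank(T) ≥ 2. (This is only a lower bound: in general the CP rank may exceed every unfolding rank, so we still need to exhibit 2 rank-1 terms summing to T.)
Upper bound — finding two terms. Write S_k = T[:,:,k] for the frontal slices: S₁ = [[-18, -12, 6], [-18, -12, 6]], S₂ = [[2, -3, -2], [6, -9, -6]], S₃ = [[14, 18, -2], [6, 30, 6]].
If T = a₁ ⊗ b₁ ⊗ c₁ + a₂ ⊗ b₂ ⊗ c₂ then each S_k = c₁[k]·a₁b₁ᵀ + c₂[k]·a₂b₂ᵀ. S₁ and S₂ are linearly independent, so a₁b₁ᵀ and a₂b₂ᵀ must span the same plane of matrices: they are the rank-1 matrices of the form x·S₁ + y·S₂.
The 2×2 minor of x·S₁ + y·S₂ on rows {1,2}, columns {1,2} is 156·xy = 156·(y)(x), vanishing at (x:y) = (1:0) and (0:1).
M₁ = S₁ = [[-18, -12, 6], [-18, -12, 6]] = (-6)·(1, 1)(3, 2, -1)ᵀ and M₂ = S₂ = [[2, -3, -2], [6, -9, -6]] = (1, 3)(2, -3, -2)ᵀ, so take a₁ = (1, 1), b₁ = (3, 2, -1), a₂ = (1, 3), b₂ = (2, -3, -2).
Each slice is an integer combination of E₁ = a₁b₁ᵀ and E₂ = a₂b₂ᵀ: S₁ = −6·E₁, S₂ = E₂, S₃ = 6·E₁ − 2·E₂; reading off coefficients, c₁ = (-6, 0, 6) and c₂ = (0, 1, -2).
Hence T = (1, 1) ⊗ (3, 2, -1) ⊗ (-6, 0, 6) + (1, 3) ⊗ (2, -3, -2) ⊗ (0, 1, -2), so rank(T) ≤ 2.
These bounds meet, so rank(T) = 2.

rank(T) = 2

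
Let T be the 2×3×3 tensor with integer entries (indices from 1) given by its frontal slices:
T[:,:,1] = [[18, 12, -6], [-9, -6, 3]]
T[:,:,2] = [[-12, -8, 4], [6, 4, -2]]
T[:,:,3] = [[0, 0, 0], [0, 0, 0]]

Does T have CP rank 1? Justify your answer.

The mode-1 fibre T[:,1,1] = [18, -9] gives a = [2, -1] (primitive direction); the mode-2 fibre T[1,:,1] = [18, 12, -6] gives b = [3, 2, -1]; then c[k] = T[1,1,k] / (a[1]·b[1]) = [18, -12, 0] / 6 = [3, -2, 0].
Expanding [2, -1] ⊗ [3, 2, -1] ⊗ [3, -2, 0] reproduces all 18 entries of T, so T = [2, -1] ⊗ [3, 2, -1] ⊗ [3, -2, 0] and rank(T) ≤ 1.
Equivalently every frontal slice T[:,:,k] is c[k] times the rank-1 matrix [2, -1] ⊗ [3, 2, -1]. So T has rank 1 (it is nonzero).

Yes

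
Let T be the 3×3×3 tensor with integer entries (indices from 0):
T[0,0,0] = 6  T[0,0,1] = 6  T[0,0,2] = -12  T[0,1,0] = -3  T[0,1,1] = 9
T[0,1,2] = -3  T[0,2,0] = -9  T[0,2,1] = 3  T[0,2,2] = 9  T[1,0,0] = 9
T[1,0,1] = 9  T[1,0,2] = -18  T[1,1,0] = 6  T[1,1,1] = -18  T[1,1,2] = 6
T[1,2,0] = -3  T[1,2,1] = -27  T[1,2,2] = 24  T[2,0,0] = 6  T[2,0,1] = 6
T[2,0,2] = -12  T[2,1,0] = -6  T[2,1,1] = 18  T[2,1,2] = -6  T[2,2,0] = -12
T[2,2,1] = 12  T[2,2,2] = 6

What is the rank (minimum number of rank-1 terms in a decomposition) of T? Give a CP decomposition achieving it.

rank(T) = 2

Lower bound: the mode-2 unfolding of T (rows indexed by j, columns by (i,k) = (0,0), (0,1), (0,2), (1,0), (1,1), (1,2), (2,0), (2,1), (2,2)) is [[6, 6, -12, 9, 9, -18, 6, 6, -12], [-3, 9, -3, 6, -18, 6, -6, 18, -6], [-9, 3, 9, -3, -27, 24, -12, 12, 6]].
There the 2×2 minor on rows j ∈ {0, 1}, columns (i,k) ∈ {(0,0), (0,1)} is det [[6, 6], [-3, 9]] = 72 ≠ 0, so this unfolding has rank ≥ 2; CP rank is at least every unfolding rank, so rank(T) ≥ 2. (Unfolding ranks only ever bound the CP rank from below — rank(T) can be strictly larger than all of them — so the matching upper bound has to come from an explicit 2-term decomposition.)
Upper bound — finding two terms. Write S_k = T[:,:,k] for the frontal slices: S₀ = [[6, -3, -9], [9, 6, -3], [6, -6, -12]], S₁ = [[6, 9, 3], [9, -18, -27], [6, 18, 12]], S₂ = [[-12, -3, 9], [-18, 6, 24], [-12, -6, 6]].
If T = a₁ ⊗ b₁ ⊗ c₁ + a₂ ⊗ b₂ ⊗ c₂ then each S_k = c₁[k]·a₁b₁ᵀ + c₂[k]·a₂b₂ᵀ. S₀ and S₁ are linearly independent, so a₁b₁ᵀ and a₂b₂ᵀ must span the same plane of matrices: they are the rank-1 matrices of the form x·S₀ + y·S₁.
The 2×2 minor of x·S₀ + y·S₁ on rows {0,1}, columns {0,1} is 63·x² − 126·xy − 189·y² = 63·(x − 3·y)(x + y), vanishing at (x:y) = (3:1) and (1:-1).
M₁ = 3·S₀ + S₁ = [[24, 0, -24], [36, 0, -36], [24, 0, -24]] = 12·[2, 3, 2][1, 0, -1]ᵀ and M₂ = S₀ − S₁ = [[0, -12, -12], [0, 24, 24], [0, -24, -24]] = (-12)·[1, -2, 2][0, 1, 1]ᵀ, so take a₁ = [2, 3, 2], b₁ = [1, 0, -1], a₂ = [1, -2, 2], b₂ = [0, 1, 1].
Each slice is an integer combination of E₁ = a₁b₁ᵀ and E₂ = a₂b₂ᵀ: S₀ = 3·E₁ − 3·E₂, S₁ = 3·E₁ + 9·E₂, S₂ = −6·E₁ − 3·E₂; reading off coefficients, c₁ = [3, 3, -6] and c₂ = [-3, 9, -3].
Hence T = [2, 3, 2] ⊗ [1, 0, -1] ⊗ [3, 3, -6] + [1, -2, 2] ⊗ [0, 1, 1] ⊗ [-3, 9, -3], so rank(T) ≤ 2.
These bounds meet, so rank(T) = 2.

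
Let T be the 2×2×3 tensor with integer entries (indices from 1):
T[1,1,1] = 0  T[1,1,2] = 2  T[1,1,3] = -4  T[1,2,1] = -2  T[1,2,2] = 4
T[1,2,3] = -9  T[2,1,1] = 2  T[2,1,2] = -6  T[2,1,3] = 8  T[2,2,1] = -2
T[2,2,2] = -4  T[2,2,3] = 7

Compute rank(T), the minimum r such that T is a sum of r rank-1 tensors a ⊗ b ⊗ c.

Lower bound: in the mode-3 unfolding of T (rows indexed by k, columns by (i,j)) the 3×3 minor on rows k ∈ {1, 2, 3}, columns (i,j) ∈ {(1,1), (1,2), (2,1)} is det [[0, -2, 2], [2, 4, -6], [-4, -9, 8]] = -20 ≠ 0, so that unfolding has rank ≥ 3 and hence rank(T) ≥ 3 (CP rank is at least every unfolding rank, though it can be larger).
Upper bound: T is a sum of 3 rank-1 terms, T = [0, 1] ⊗ [1, 0] ⊗ [2, -4, 4] + [1, -1] ⊗ [1, 2] ⊗ [0, 2, -4] + [1, 1] ⊗ [0, 1] ⊗ [-2, 0, -1] (one valid choice — decompositions are not unique — normalised so each a, b is primitive with positive first nonzero entry; check it by expanding all entries), so rank(T) ≤ 3.
These bounds meet, so rank(T) = 3.

3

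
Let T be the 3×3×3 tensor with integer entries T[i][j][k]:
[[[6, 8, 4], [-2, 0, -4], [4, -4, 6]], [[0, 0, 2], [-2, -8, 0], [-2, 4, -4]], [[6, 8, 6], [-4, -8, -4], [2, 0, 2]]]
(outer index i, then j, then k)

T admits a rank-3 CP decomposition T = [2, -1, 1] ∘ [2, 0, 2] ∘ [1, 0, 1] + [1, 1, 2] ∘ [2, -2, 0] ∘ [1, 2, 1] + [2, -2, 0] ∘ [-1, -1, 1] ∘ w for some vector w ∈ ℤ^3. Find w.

Subtract the known terms from T to get the rank-1 residual R = [2, -2, 0] ∘ [-1, -1, 1] ∘ w, so R[i,j,k] = a[i]·b[j]·w[k]. Pick indices with nonzero a[0]·b[0] = (2)·(-1) = -2. Only the fibre through (0,0,·) is needed: R[0,0,:] = T[0,0,:] − Σₗ aₗ[0]bₗ[0]cₗ = [6, 8, 4] − (2)·(2)·[1, 0, 1] − (1)·(2)·[1, 2, 1] = [0, 4, -2]. Then w[k] = R[0,0,k] / -2 for each k, giving w = [0, 4, -2] / -2 = [0, -2, 1].

w = [0, -2, 1]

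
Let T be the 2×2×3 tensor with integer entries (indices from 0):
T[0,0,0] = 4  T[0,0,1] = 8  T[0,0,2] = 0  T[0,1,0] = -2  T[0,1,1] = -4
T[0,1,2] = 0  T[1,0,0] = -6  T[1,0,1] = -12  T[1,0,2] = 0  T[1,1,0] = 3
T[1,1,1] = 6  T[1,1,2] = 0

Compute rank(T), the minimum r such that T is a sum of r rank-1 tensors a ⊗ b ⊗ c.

1

Lower bound: T ≠ 0 (e.g. T[0,0,0] = 4), so rank(T) ≥ 1.
Upper bound: if T = a ⊗ b ⊗ c then every fibre of T is a multiple of the corresponding factor, so read the factors off the fibres through the nonzero entry T[0,0,0] = 4.
The mode-1 fibre T[:,0,0] = [4, -6] gives a = [2, -3] (primitive direction); the mode-2 fibre T[0,:,0] = [4, -2] gives b = [2, -1]; then c[k] = T[0,0,k] / (a[0]·b[0]) = [4, 8, 0] / 4 = [1, 2, 0].
Expanding [2, -3] ⊗ [2, -1] ⊗ [1, 2, 0] reproduces all 12 entries of T, so T = [2, -3] ⊗ [2, -1] ⊗ [1, 2, 0] and rank(T) ≤ 1.
These bounds meet, so rank(T) = 1.
Check entry T[0,0,0] = 4: (2)·(2)·(1) = 4.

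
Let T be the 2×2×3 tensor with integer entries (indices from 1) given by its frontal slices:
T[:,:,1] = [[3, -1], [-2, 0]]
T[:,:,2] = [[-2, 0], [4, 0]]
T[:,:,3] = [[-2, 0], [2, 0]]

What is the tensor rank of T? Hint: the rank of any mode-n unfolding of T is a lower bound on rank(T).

Lower bound: the mode-3 unfolding of T (rows indexed by k, columns by (i,j) = (1,1), (1,2), (2,1), (2,2)) is [[3, -1, -2, 0], [-2, 0, 4, 0], [-2, 0, 2, 0]].
There the 3×3 minor on rows k ∈ {1, 2, 3}, columns (i,j) ∈ {(1,1), (1,2), (2,1)} is det [[3, -1, -2], [-2, 0, 4], [-2, 0, 2]] = 4 ≠ 0, so this unfolding has rank ≥ 3; CP rank is at least every unfolding rank, so rank(T) ≥ 3. (This is only a lower bound: in general the CP rank may exceed every unfolding rank, so we still need to exhibit 3 rank-1 terms summing to T.)
Upper bound: T is a sum of 3 rank-1 terms, T = (1, -1) ⊗ (1, 0) ⊗ (2, -4, -2) + (1, 0) ⊗ (1, -1) ⊗ (1, -2, 0) + (1, 0) ⊗ (2, -1) ⊗ (0, 2, 0) (written with every a and b primitive with positive leading entry and the scale carried by c; CP decompositions are not unique, and this one is verified by expanding entrywise), so rank(T) ≤ 3.
These bounds meet, so rank(T) = 3.

3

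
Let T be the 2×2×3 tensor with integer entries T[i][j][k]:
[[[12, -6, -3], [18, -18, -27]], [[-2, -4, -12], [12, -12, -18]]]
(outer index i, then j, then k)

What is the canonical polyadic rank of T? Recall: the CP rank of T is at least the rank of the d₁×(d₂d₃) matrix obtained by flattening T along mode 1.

Lower bound: the mode-1 unfolding of T (rows indexed by i, columns by (j,k) = (0,0), (0,1), (0,2), (1,0), (1,1), (1,2)) is [[12, -6, -3, 18, -18, -27], [-2, -4, -12, 12, -12, -18]].
There the 2×2 minor on rows i ∈ {0, 1}, columns (j,k) ∈ {(0,0), (0,1)} is det [[12, -6], [-2, -4]] = -60 ≠ 0, so this unfolding has rank ≥ 2; CP rank is at least every unfolding rank, so rank(T) ≥ 2. (Unfolding ranks only ever bound the CP rank from below — rank(T) can be strictly larger than all of them — so the matching upper bound has to come from an explicit 2-term decomposition.)
Upper bound — finding two terms. Write S_k = T[:,:,k] for the frontal slices: S₀ = [[12, 18], [-2, 12]], S₁ = [[-6, -18], [-4, -12]], S₂ = [[-3, -27], [-12, -18]].
If T = a₁ ⊗ b₁ ⊗ c₁ + a₂ ⊗ b₂ ⊗ c₂ then each S_k = c₁[k]·a₁b₁ᵀ + c₂[k]·a₂b₂ᵀ. S₀ and S₁ are linearly independent, so a₁b₁ᵀ and a₂b₂ᵀ must span the same plane of matrices: they are the rank-1 matrices of the form x·S₀ + y·S₁.
det(x·S₀ + y·S₁) is 180·x² − 180·xy = 180·(x − y)(x), vanishing at (x:y) = (1:1) and (0:1).
M₁ = S₀ + S₁ = [[6, 0], [-6, 0]] = 6·[1, -1][1, 0]ᵀ and M₂ = S₁ = [[-6, -18], [-4, -12]] = (-2)·[3, 2][1, 3]ᵀ, so take a₁ = [1, -1], b₁ = [1, 0], a₂ = [3, 2], b₂ = [1, 3].
Each slice is an integer combination of E₁ = a₁b₁ᵀ and E₂ = a₂b₂ᵀ: S₀ = 6·E₁ + 2·E₂, S₁ = −2·E₂, S₂ = 6·E₁ − 3·E₂; reading off coefficients, c₁ = [6, 0, 6] and c₂ = [2, -2, -3].
Hence T = [1, -1] ⊗ [1, 0] ⊗ [6, 0, 6] + [3, 2] ⊗ [1, 3] ⊗ [2, -2, -3], so rank(T) ≤ 2.
These bounds meet, so rank(T) = 2.

2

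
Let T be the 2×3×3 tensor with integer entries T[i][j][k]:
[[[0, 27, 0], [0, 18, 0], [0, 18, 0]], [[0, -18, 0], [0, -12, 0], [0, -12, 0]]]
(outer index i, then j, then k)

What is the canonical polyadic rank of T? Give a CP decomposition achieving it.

rank(T) = 1

Lower bound: T ≠ 0 (e.g. T[0,0,1] = 27), so rank(T) ≥ 1.
Upper bound: if T = a ⊗ b ⊗ c then every fibre of T is a multiple of the corresponding factor, so read the factors off the fibres through the nonzero entry T[0,0,1] = 27.
The mode-1 fibre T[:,0,1] = [27, -18] gives a = [3, -2] (primitive direction); the mode-2 fibre T[0,:,1] = [27, 18, 18] gives b = [3, 2, 2]; then c[k] = T[0,0,k] / (a[0]·b[0]) = [0, 27, 0] / 9 = [0, 3, 0].
Expanding [3, -2] ⊗ [3, 2, 2] ⊗ [0, 3, 0] reproduces all 18 entries of T, so T = [3, -2] ⊗ [3, 2, 2] ⊗ [0, 3, 0] and rank(T) ≤ 1.
These bounds meet, so rank(T) = 1.
Check entry T[1,2,1] = -12: (-2)·(2)·(3) = -12.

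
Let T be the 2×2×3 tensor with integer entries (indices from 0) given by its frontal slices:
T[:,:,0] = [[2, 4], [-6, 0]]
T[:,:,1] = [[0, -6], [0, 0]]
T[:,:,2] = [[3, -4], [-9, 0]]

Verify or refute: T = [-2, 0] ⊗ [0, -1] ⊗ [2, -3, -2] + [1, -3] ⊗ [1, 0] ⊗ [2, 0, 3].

Yes

Reconstruct entrywise from the claimed factors. For example, T[1,0,0] = -6 and Σₗ aₗ[1]bₗ[0]cₗ[0] = (0)·(0)·(2) + (-3)·(1)·(2) = -6; checking all 12 entries, every one matches. The claim holds.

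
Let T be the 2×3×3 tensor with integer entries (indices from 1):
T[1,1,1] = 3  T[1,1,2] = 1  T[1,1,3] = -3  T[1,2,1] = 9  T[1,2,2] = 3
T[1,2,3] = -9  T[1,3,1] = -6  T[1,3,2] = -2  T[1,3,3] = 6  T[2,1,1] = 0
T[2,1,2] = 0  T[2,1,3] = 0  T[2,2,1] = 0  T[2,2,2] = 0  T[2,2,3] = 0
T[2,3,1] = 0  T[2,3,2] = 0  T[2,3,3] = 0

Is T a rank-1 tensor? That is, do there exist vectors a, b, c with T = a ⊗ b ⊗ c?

Yes

The mode-1 fibre T[:,1,1] = [3, 0] gives a = [1, 0] (primitive direction); the mode-2 fibre T[1,:,1] = [3, 9, -6] gives b = [1, 3, -2]; then c[k] = T[1,1,k] / (a[1]·b[1]) = [3, 1, -3] / 1 = [3, 1, -3].
Expanding [1, 0] ⊗ [1, 3, -2] ⊗ [3, 1, -3] reproduces all 18 entries of T, so T = [1, 0] ⊗ [1, 3, -2] ⊗ [3, 1, -3] and rank(T) ≤ 1.
Equivalently every frontal slice T[:,:,k] is c[k] times the rank-1 matrix [1, 0] ⊗ [1, 3, -2]. So T has rank 1 (it is nonzero).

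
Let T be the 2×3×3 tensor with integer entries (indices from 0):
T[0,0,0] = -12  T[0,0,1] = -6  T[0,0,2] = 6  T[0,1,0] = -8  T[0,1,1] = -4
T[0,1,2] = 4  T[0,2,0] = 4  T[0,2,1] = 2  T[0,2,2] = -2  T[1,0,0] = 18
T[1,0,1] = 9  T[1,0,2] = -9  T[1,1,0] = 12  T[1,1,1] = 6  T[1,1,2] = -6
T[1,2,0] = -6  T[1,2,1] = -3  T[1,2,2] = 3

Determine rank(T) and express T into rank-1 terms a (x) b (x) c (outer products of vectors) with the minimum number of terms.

Lower bound: T ≠ 0 (e.g. T[0,0,0] = -12), so rank(T) ≥ 1.
Upper bound: if T = a (x) b (x) c then every fibre of T is a multiple of the corresponding factor, so read the factors off the fibres through the nonzero entry T[0,0,0] = -12.
The mode-1 fibre T[:,0,0] = [-12, 18] gives a = [2, -3] (primitive direction); the mode-2 fibre T[0,:,0] = [-12, -8, 4] gives b = [3, 2, -1]; then c[k] = T[0,0,k] / (a[0]·b[0]) = [-12, -6, 6] / 6 = [-2, -1, 1].
Expanding [2, -3] (x) [3, 2, -1] (x) [-2, -1, 1] reproduces all 18 entries of T, so T = [2, -3] (x) [3, 2, -1] (x) [-2, -1, 1] and rank(T) ≤ 1.
These bounds meet, so rank(T) = 1.
Check entry T[1,0,0] = 18: (-3)·(3)·(-2) = 18.

rank(T) = 1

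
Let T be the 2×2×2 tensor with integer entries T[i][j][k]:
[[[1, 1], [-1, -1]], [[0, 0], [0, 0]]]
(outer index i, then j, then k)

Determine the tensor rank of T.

Lower bound: T ≠ 0 (e.g. T[0,0,0] = 1), so rank(T) ≥ 1.
Upper bound: if T = a (x) b (x) c then every fibre of T is a multiple of the corresponding factor, so read the factors off the fibres through the nonzero entry T[0,0,0] = 1.
The mode-1 fibre T[:,0,0] = [1, 0] gives a = [1, 0] (primitive direction); the mode-2 fibre T[0,:,0] = [1, -1] gives b = [1, -1]; then c[k] = T[0,0,k] / (a[0]·b[0]) = [1, 1] / 1 = [1, 1].
Expanding [1, 0] (x) [1, -1] (x) [1, 1] reproduces all 8 entries of T, so T = [1, 0] (x) [1, -1] (x) [1, 1] and rank(T) ≤ 1.
These bounds meet, so rank(T) = 1.

1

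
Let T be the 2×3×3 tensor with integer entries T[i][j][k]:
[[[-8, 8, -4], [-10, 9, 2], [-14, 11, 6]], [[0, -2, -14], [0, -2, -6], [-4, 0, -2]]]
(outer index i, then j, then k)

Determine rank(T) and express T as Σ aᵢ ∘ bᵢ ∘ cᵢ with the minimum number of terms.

rank(T) = 3

Lower bound: in the mode-2 unfolding of T (rows indexed by j, columns by (i,k)) the 3×3 minor on rows j ∈ {0, 1, 2}, columns (i,k) ∈ {(0,0), (0,1), (0,2)} is det [[-8, 8, -4], [-10, 9, 2], [-14, 11, 6]] = -64 ≠ 0, so that unfolding has rank ≥ 3 and hence rank(T) ≥ 3 (CP rank is at least every unfolding rank, though it can be larger).
Upper bound: T is a sum of 3 rank-1 terms, T = [1, 1] ∘ [1, 0, -1] ∘ [4, -2, -4] + [1, 2] ∘ [2, 1, 1] ∘ [-2, 1, -2] + [2, -1] ∘ [1, 1, 1] ∘ [-4, 4, 2] (written with every a and b primitive with positive leading entry and the scale carried by c; CP decompositions are not unique, and this one is verified by expanding entrywise), so rank(T) ≤ 3.
These bounds meet, so rank(T) = 3.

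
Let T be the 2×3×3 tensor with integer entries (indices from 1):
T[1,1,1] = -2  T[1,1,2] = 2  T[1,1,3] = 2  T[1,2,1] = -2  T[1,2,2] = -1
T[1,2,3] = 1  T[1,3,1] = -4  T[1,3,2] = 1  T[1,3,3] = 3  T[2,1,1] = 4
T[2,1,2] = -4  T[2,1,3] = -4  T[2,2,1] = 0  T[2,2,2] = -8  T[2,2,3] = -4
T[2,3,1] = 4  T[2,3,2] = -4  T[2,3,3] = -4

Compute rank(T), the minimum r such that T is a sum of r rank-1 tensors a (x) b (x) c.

Lower bound: in the mode-2 unfolding of T (rows indexed by j, columns by (i,k)) the 3×3 minor on rows j ∈ {1, 2, 3}, columns (i,k) ∈ {(1,1), (1,2), (2,2)} is det [[-2, 2, -4], [-2, -1, -8], [-4, 1, -4]] = 48 ≠ 0, so that unfolding has rank ≥ 3 and hence rank(T) ≥ 3 (CP rank is at least every unfolding rank, though it can be larger).
Upper bound: T is a sum of 3 rank-1 terms, T = [0, 1] (x) [0, 1, 0] (x) [0, -8, -4] + [1, -2] (x) [1, 0, 1] (x) [-2, 2, 2] + [1, 0] (x) [0, 1, 1] (x) [-2, -1, 1] (written with every a and b primitive with positive leading entry and the scale carried by c; CP decompositions are not unique, and this one is verified by expanding entrywise), so rank(T) ≤ 3.
These bounds meet, so rank(T) = 3.

3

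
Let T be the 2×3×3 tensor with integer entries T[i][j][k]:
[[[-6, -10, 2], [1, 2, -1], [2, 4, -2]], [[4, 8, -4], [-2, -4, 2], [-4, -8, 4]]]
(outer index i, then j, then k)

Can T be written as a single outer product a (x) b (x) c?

The mode-2 unfolding of T (rows indexed by j, columns by (i,k) = (0,0), (0,1), (0,2), (1,0), (1,1), (1,2)) is [[-6, -10, 2, 4, 8, -4], [1, 2, -1, -2, -4, 2], [2, 4, -2, -4, -8, 4]].
There the 2×2 minor on rows j ∈ {0, 1}, columns (i,k) ∈ {(0,0), (0,1)} is det [[-6, -10], [1, 2]] = -2 ≠ 0, so this unfolding has rank ≥ 2; CP rank is at least every unfolding rank, so rank(T) ≥ 2.
In particular rank(T) ≥ 2 > 1, so T is not rank-1.

No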